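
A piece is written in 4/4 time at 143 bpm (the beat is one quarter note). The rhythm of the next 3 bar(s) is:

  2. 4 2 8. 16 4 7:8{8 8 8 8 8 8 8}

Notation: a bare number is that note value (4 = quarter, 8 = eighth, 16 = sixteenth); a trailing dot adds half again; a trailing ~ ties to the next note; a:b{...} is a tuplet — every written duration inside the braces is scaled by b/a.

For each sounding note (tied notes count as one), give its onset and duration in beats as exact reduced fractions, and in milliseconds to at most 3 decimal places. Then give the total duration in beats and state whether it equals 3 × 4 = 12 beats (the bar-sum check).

1) 0.0ms=0b +1258.741ms=3b
2) 1258.741ms=3b +419.58ms=1b
3) 1678.322ms=4b +839.161ms=2b
4) 2517.483ms=6b +314.685ms=3/4b
5) 2832.168ms=27/4b +104.895ms=1/4b
6) 2937.063ms=7b +419.58ms=1b
7) 3356.643ms=8b +239.76ms=4/7b
8) 3596.404ms=60/7b +239.76ms=4/7b
9) 3836.164ms=64/7b +239.76ms=4/7b
10) 4075.924ms=68/7b +239.76ms=4/7b
11) 4315.684ms=72/7b +239.76ms=4/7b
12) 4555.445ms=76/7b +239.76ms=4/7b
13) 4795.205ms=80/7b +239.76ms=4/7b
Σ=12b of 12 (143bpm 4/4) — PASS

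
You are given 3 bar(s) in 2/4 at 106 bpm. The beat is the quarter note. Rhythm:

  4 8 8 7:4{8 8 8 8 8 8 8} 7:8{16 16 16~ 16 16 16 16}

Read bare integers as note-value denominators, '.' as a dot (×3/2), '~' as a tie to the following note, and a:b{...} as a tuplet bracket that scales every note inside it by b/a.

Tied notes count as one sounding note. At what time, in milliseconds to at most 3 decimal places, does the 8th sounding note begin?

1. 0.0ms @ 0 + 566.038ms (1)
2. 566.038ms @ 1 + 283.019ms (1/2)
3. 849.057ms @ 3/2 + 283.019ms (1/2)
4. 1132.075ms @ 2 + 161.725ms (2/7)
5. 1293.801ms @ 16/7 + 161.725ms (2/7)
6. 1455.526ms @ 18/7 + 161.725ms (2/7)
7. 1617.251ms @ 20/7 + 161.725ms (2/7)
8. 1778.976ms @ 22/7 + 161.725ms (2/7)
9. 1940.701ms @ 24/7 + 161.725ms (2/7)
10. 2102.426ms @ 26/7 + 161.725ms (2/7)
11. 2264.151ms @ 4 + 161.725ms (2/7)
12. 2425.876ms @ 30/7 + 161.725ms (2/7)
13. 2587.601ms @ 32/7 + 323.45ms (4/7)
14. 2911.051ms @ 36/7 + 161.725ms (2/7)
15. 3072.776ms @ 38/7 + 161.725ms (2/7)
16. 3234.501ms @ 40/7 + 161.725ms (2/7)

note 8 onset = 22/7b = 1778.976ms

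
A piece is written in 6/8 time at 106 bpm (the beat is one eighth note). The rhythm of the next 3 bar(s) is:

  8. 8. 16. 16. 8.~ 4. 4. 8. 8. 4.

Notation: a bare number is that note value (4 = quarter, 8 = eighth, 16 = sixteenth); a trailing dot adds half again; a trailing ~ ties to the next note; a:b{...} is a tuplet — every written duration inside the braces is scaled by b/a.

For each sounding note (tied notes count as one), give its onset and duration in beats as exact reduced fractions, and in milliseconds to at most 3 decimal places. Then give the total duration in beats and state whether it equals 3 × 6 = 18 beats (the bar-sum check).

1) 0.0ms=0b +849.057ms=3/2b
2) 849.057ms=3/2b +849.057ms=3/2b
3) 1698.113ms=3b +424.528ms=3/4b
4) 2122.642ms=15/4b +424.528ms=3/4b
5) 2547.17ms=9/2b +2547.17ms=9/2b
6) 5094.34ms=9b +1698.113ms=3b
7) 6792.453ms=12b +849.057ms=3/2b
8) 7641.509ms=27/2b +849.057ms=3/2b
9) 8490.566ms=15b +1698.113ms=3b
Σ=18b of 18 (106bpm 6/8) — PASS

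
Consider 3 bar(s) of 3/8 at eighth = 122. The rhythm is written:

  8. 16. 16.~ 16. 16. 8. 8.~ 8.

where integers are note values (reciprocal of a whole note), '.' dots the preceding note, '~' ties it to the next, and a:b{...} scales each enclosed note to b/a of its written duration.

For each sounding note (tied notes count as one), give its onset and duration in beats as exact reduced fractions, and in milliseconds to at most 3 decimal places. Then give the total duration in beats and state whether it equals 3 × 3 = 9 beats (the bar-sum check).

1) 0.0ms=0b +737.705ms=3/2b
2) 737.705ms=3/2b +368.852ms=3/4b
3) 1106.557ms=9/4b +737.705ms=3/2b
4) 1844.262ms=15/4b +368.852ms=3/4b
5) 2213.115ms=9/2b +737.705ms=3/2b
6) 2950.82ms=6b +1475.41ms=3b
Σ=9b of 9 (122bpm 3/8) — PASS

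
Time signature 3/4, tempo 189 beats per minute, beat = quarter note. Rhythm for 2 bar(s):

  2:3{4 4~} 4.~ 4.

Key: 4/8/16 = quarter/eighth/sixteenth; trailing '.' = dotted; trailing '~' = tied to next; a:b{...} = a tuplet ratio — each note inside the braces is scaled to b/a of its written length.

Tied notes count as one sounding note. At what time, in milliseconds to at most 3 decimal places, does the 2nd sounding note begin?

1. 0.0ms @ 0 + 476.19ms (3/2)
2. 476.19ms @ 3/2 + 1428.571ms (9/2)

note 2 onset = 3/2b = 476.19ms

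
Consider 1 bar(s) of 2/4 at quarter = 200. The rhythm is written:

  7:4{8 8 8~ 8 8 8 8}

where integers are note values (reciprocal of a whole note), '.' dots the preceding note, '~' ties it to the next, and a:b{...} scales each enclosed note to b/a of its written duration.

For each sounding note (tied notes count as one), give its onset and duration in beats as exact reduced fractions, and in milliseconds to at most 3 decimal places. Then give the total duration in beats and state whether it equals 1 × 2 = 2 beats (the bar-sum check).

1) 0.0ms=0b +85.714ms=2/7b
2) 85.714ms=2/7b +85.714ms=2/7b
3) 171.429ms=4/7b +171.429ms=4/7b
4) 342.857ms=8/7b +85.714ms=2/7b
5) 428.571ms=10/7b +85.714ms=2/7b
6) 514.286ms=12/7b +85.714ms=2/7b
Σ=2b of 2 (200bpm 2/4) — PASS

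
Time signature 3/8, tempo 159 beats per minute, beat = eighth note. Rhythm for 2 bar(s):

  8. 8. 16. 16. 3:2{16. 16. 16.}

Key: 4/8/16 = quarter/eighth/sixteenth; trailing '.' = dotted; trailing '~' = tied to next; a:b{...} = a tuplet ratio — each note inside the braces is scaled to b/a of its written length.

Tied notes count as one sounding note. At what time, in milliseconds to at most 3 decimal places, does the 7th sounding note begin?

1. 0.0ms @ 0 + 566.038ms (3/2)
2. 566.038ms @ 3/2 + 566.038ms (3/2)
3. 1132.075ms @ 3 + 283.019ms (3/4)
4. 1415.094ms @ 15/4 + 283.019ms (3/4)
5. 1698.113ms @ 9/2 + 188.679ms (1/2)
6. 1886.792ms @ 5 + 188.679ms (1/2)
7. 2075.472ms @ 11/2 + 188.679ms (1/2)

note 7 onset = 11/2b = 2075.472ms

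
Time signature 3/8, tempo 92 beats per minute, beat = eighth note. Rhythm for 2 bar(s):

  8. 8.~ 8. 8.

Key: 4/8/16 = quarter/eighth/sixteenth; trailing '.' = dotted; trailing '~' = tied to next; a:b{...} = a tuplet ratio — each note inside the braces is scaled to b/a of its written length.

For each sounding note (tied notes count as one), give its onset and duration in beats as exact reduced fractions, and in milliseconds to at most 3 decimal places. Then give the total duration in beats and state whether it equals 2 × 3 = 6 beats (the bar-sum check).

1) 0.0ms=0b +978.261ms=3/2b
2) 978.261ms=3/2b +1956.522ms=3b
3) 2934.783ms=9/2b +978.261ms=3/2b
Σ=6b of 6 (92bpm 3/8) — PASS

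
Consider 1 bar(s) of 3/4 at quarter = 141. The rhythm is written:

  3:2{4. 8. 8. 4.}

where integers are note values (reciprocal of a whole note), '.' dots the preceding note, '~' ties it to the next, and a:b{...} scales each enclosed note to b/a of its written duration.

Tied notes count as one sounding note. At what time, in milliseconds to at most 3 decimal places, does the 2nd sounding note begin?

1. 0.0ms @ 0 + 425.532ms (1)
2. 425.532ms @ 1 + 212.766ms (1/2)
3. 638.298ms @ 3/2 + 212.766ms (1/2)
4. 851.064ms @ 2 + 425.532ms (1)

note 2 onset = 1b = 425.532ms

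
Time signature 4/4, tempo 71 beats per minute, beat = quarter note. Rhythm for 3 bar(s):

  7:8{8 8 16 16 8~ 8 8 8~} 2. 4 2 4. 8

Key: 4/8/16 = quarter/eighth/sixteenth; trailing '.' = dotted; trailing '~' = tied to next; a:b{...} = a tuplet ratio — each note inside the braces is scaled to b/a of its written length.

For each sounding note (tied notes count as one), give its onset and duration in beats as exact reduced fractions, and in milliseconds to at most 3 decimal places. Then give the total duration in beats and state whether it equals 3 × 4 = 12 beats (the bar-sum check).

1) 0.0ms=0b +482.897ms=4/7b
2) 482.897ms=4/7b +482.897ms=4/7b
3) 965.795ms=8/7b +241.449ms=2/7b
4) 1207.243ms=10/7b +241.449ms=2/7b
5) 1448.692ms=12/7b +965.795ms=8/7b
6) 2414.487ms=20/7b +482.897ms=4/7b
7) 2897.384ms=24/7b +3018.109ms=25/7b
8) 5915.493ms=7b +845.07ms=1b
9) 6760.563ms=8b +1690.141ms=2b
10) 8450.704ms=10b +1267.606ms=3/2b
11) 9718.31ms=23/2b +422.535ms=1/2b
Σ=12b of 12 (71bpm 4/4) — PASS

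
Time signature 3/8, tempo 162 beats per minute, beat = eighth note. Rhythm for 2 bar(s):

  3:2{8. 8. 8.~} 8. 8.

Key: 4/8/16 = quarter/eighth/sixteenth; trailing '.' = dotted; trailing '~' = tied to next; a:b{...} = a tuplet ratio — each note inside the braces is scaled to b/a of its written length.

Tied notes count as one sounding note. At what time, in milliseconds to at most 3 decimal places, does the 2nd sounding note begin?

note 2 onset = 1b = 370.37ms

1. 0.0ms @ 0 + 370.37ms (1)
2. 370.37ms @ 1 + 370.37ms (1)
3. 740.741ms @ 2 + 925.926ms (5/2)
4. 1666.667ms @ 9/2 + 555.556ms (3/2)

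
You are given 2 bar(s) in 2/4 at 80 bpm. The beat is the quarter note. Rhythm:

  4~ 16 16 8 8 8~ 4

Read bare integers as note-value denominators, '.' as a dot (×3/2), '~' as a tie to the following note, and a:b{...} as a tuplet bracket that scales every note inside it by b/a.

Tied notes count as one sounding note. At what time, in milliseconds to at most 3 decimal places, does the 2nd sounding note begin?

note 2 onset = 5/4b = 937.5ms

1. 0.0ms @ 0 + 937.5ms (5/4)
2. 937.5ms @ 5/4 + 187.5ms (1/4)
3. 1125.0ms @ 3/2 + 375.0ms (1/2)
4. 1500.0ms @ 2 + 375.0ms (1/2)
5. 1875.0ms @ 5/2 + 1125.0ms (3/2)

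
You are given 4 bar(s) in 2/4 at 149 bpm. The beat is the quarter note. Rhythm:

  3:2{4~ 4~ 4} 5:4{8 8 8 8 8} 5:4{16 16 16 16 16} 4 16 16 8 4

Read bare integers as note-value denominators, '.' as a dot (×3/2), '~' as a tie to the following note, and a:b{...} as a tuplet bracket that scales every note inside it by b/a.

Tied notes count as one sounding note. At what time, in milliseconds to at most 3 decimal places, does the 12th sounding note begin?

note 12 onset = 5b = 2013.423ms

1. 0.0ms @ 0 + 805.369ms (2)
2. 805.369ms @ 2 + 161.074ms (2/5)
3. 966.443ms @ 12/5 + 161.074ms (2/5)
4. 1127.517ms @ 14/5 + 161.074ms (2/5)
5. 1288.591ms @ 16/5 + 161.074ms (2/5)
6. 1449.664ms @ 18/5 + 161.074ms (2/5)
7. 1610.738ms @ 4 + 80.537ms (1/5)
8. 1691.275ms @ 21/5 + 80.537ms (1/5)
9. 1771.812ms @ 22/5 + 80.537ms (1/5)
10. 1852.349ms @ 23/5 + 80.537ms (1/5)
11. 1932.886ms @ 24/5 + 80.537ms (1/5)
12. 2013.423ms @ 5 + 402.685ms (1)
13. 2416.107ms @ 6 + 100.671ms (1/4)
14. 2516.779ms @ 25/4 + 100.671ms (1/4)
15. 2617.45ms @ 13/2 + 201.342ms (1/2)
16. 2818.792ms @ 7 + 402.685ms (1)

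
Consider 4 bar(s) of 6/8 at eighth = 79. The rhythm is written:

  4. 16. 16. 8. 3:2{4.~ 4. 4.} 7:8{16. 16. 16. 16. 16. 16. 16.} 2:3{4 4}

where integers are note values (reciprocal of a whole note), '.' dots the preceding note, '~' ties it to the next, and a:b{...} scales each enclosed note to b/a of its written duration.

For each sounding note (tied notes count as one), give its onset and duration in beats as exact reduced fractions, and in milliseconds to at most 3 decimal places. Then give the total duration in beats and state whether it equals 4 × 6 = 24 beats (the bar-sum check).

1) 0.0ms=0b +2278.481ms=3b
2) 2278.481ms=3b +569.62ms=3/4b
3) 2848.101ms=15/4b +569.62ms=3/4b
4) 3417.722ms=9/2b +1139.241ms=3/2b
5) 4556.962ms=6b +3037.975ms=4b
6) 7594.937ms=10b +1518.987ms=2b
7) 9113.924ms=12b +650.995ms=6/7b
8) 9764.919ms=90/7b +650.995ms=6/7b
9) 10415.913ms=96/7b +650.995ms=6/7b
10) 11066.908ms=102/7b +650.995ms=6/7b
11) 11717.902ms=108/7b +650.995ms=6/7b
12) 12368.897ms=114/7b +650.995ms=6/7b
13) 13019.892ms=120/7b +650.995ms=6/7b
14) 13670.886ms=18b +2278.481ms=3b
15) 15949.367ms=21b +2278.481ms=3b
Σ=24b of 24 (79bpm 6/8) — PASS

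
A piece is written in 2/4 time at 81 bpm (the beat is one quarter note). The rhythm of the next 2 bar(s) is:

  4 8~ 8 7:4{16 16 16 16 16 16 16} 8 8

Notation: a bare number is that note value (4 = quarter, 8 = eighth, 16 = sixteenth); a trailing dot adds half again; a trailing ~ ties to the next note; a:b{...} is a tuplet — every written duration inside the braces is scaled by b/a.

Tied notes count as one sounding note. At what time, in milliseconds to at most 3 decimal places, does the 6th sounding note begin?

1. 0.0ms @ 0 + 740.741ms (1)
2. 740.741ms @ 1 + 740.741ms (1)
3. 1481.481ms @ 2 + 105.82ms (1/7)
4. 1587.302ms @ 15/7 + 105.82ms (1/7)
5. 1693.122ms @ 16/7 + 105.82ms (1/7)
6. 1798.942ms @ 17/7 + 105.82ms (1/7)
7. 1904.762ms @ 18/7 + 105.82ms (1/7)
8. 2010.582ms @ 19/7 + 105.82ms (1/7)
9. 2116.402ms @ 20/7 + 105.82ms (1/7)
10. 2222.222ms @ 3 + 370.37ms (1/2)
11. 2592.593ms @ 7/2 + 370.37ms (1/2)

note 6 onset = 17/7b = 1798.942ms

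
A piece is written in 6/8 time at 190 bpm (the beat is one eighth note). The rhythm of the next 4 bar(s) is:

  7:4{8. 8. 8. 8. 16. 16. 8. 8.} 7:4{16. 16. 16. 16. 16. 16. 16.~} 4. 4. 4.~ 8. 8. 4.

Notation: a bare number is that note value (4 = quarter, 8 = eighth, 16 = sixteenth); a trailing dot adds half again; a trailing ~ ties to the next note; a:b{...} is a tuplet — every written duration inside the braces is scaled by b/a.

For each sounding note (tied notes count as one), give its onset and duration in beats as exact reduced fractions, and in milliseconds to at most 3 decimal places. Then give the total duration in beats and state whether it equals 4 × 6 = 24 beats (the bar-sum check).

1) 0.0ms=0b +270.677ms=6/7b
2) 270.677ms=6/7b +270.677ms=6/7b
3) 541.353ms=12/7b +270.677ms=6/7b
4) 812.03ms=18/7b +270.677ms=6/7b
5) 1082.707ms=24/7b +135.338ms=3/7b
6) 1218.045ms=27/7b +135.338ms=3/7b
7) 1353.383ms=30/7b +270.677ms=6/7b
8) 1624.06ms=36/7b +270.677ms=6/7b
9) 1894.737ms=6b +135.338ms=3/7b
10) 2030.075ms=45/7b +135.338ms=3/7b
11) 2165.414ms=48/7b +135.338ms=3/7b
12) 2300.752ms=51/7b +135.338ms=3/7b
13) 2436.09ms=54/7b +135.338ms=3/7b
14) 2571.429ms=57/7b +135.338ms=3/7b
15) 2706.767ms=60/7b +1082.707ms=24/7b
16) 3789.474ms=12b +947.368ms=3b
17) 4736.842ms=15b +1421.053ms=9/2b
18) 6157.895ms=39/2b +473.684ms=3/2b
19) 6631.579ms=21b +947.368ms=3b
Σ=24b of 24 (190bpm 6/8) — PASS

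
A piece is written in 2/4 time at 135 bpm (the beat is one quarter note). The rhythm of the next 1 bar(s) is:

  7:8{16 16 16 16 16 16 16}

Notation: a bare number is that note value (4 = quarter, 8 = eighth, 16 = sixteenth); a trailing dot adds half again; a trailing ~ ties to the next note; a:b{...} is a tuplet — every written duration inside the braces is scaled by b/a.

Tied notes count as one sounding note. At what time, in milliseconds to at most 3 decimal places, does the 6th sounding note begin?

note 6 onset = 10/7b = 634.921ms

1. 0.0ms @ 0 + 126.984ms (2/7)
2. 126.984ms @ 2/7 + 126.984ms (2/7)
3. 253.968ms @ 4/7 + 126.984ms (2/7)
4. 380.952ms @ 6/7 + 126.984ms (2/7)
5. 507.937ms @ 8/7 + 126.984ms (2/7)
6. 634.921ms @ 10/7 + 126.984ms (2/7)
7. 761.905ms @ 12/7 + 126.984ms (2/7)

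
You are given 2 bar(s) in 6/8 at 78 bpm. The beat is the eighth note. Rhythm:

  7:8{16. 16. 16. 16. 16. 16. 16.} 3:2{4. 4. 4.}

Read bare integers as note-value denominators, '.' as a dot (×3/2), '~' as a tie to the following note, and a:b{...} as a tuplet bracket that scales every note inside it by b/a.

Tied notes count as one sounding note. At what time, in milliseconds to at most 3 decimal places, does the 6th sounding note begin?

note 6 onset = 30/7b = 3296.703ms

1. 0.0ms @ 0 + 659.341ms (6/7)
2. 659.341ms @ 6/7 + 659.341ms (6/7)
3. 1318.681ms @ 12/7 + 659.341ms (6/7)
4. 1978.022ms @ 18/7 + 659.341ms (6/7)
5. 2637.363ms @ 24/7 + 659.341ms (6/7)
6. 3296.703ms @ 30/7 + 659.341ms (6/7)
7. 3956.044ms @ 36/7 + 659.341ms (6/7)
8. 4615.385ms @ 6 + 1538.462ms (2)
9. 6153.846ms @ 8 + 1538.462ms (2)
10. 7692.308ms @ 10 + 1538.462ms (2)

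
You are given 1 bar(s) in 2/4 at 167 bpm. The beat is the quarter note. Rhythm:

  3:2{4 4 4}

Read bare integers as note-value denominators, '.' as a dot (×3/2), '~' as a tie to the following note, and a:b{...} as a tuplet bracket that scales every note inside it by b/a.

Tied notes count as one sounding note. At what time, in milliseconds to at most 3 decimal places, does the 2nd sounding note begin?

note 2 onset = 2/3b = 239.521ms

1. 0.0ms @ 0 + 239.521ms (2/3)
2. 239.521ms @ 2/3 + 239.521ms (2/3)
3. 479.042ms @ 4/3 + 239.521ms (2/3)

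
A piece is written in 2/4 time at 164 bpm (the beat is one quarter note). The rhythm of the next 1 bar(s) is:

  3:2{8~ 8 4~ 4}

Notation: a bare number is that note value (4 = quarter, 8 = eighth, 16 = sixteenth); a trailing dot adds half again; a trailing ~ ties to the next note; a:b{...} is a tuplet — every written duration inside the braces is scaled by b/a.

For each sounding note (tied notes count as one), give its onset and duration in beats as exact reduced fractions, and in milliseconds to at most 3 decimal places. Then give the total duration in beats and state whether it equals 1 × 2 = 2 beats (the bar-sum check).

1) 0.0ms=0b +243.902ms=2/3b
2) 243.902ms=2/3b +487.805ms=4/3b
Σ=2b of 2 (164bpm 2/4) — PASS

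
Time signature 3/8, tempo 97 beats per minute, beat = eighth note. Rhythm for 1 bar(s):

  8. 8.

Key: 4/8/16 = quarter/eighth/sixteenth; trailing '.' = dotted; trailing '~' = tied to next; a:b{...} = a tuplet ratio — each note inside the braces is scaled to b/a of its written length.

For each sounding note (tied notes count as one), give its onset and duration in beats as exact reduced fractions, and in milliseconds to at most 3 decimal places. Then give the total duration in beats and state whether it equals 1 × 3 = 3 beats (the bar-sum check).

1) 0.0ms=0b +927.835ms=3/2b
2) 927.835ms=3/2b +927.835ms=3/2b
Σ=3b of 3 (97bpm 3/8) — PASS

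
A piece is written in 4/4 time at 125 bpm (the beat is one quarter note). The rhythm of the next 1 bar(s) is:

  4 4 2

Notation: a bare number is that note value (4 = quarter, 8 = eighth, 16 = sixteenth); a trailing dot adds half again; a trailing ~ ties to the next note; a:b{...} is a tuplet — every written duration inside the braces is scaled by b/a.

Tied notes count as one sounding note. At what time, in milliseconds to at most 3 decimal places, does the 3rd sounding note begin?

1. 0.0ms @ 0 + 480.0ms (1)
2. 480.0ms @ 1 + 480.0ms (1)
3. 960.0ms @ 2 + 960.0ms (2)

note 3 onset = 2b = 960.0ms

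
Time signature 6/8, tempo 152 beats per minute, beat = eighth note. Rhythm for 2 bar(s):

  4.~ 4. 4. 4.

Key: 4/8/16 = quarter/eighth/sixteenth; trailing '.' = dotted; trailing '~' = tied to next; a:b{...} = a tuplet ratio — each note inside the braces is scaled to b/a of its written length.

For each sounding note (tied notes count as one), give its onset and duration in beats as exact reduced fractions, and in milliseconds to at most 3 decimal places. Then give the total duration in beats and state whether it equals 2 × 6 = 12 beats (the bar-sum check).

1) 0.0ms=0b +2368.421ms=6b
2) 2368.421ms=6b +1184.211ms=3b
3) 3552.632ms=9b +1184.211ms=3b
Σ=12b of 12 (152bpm 6/8) — PASS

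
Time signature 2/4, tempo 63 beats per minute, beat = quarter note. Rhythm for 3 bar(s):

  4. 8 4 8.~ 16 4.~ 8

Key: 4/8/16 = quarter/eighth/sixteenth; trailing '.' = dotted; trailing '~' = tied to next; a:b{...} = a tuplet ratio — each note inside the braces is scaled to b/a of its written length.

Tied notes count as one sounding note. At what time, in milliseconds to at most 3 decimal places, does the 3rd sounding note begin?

note 3 onset = 2b = 1904.762ms

1. 0.0ms @ 0 + 1428.571ms (3/2)
2. 1428.571ms @ 3/2 + 476.19ms (1/2)
3. 1904.762ms @ 2 + 952.381ms (1)
4. 2857.143ms @ 3 + 952.381ms (1)
5. 3809.524ms @ 4 + 1904.762ms (2)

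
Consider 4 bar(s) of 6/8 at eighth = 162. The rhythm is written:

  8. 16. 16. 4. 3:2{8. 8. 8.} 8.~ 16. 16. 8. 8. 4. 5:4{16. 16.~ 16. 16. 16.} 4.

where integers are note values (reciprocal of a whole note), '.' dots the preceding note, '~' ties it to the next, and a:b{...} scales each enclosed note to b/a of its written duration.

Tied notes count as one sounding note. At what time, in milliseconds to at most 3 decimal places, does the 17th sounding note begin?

1. 0.0ms @ 0 + 555.556ms (3/2)
2. 555.556ms @ 3/2 + 277.778ms (3/4)
3. 833.333ms @ 9/4 + 277.778ms (3/4)
4. 1111.111ms @ 3 + 1111.111ms (3)
5. 2222.222ms @ 6 + 370.37ms (1)
6. 2592.593ms @ 7 + 370.37ms (1)
7. 2962.963ms @ 8 + 370.37ms (1)
8. 3333.333ms @ 9 + 833.333ms (9/4)
9. 4166.667ms @ 45/4 + 277.778ms (3/4)
10. 4444.444ms @ 12 + 555.556ms (3/2)
11. 5000.0ms @ 27/2 + 555.556ms (3/2)
12. 5555.556ms @ 15 + 1111.111ms (3)
13. 6666.667ms @ 18 + 222.222ms (3/5)
14. 6888.889ms @ 93/5 + 444.444ms (6/5)
15. 7333.333ms @ 99/5 + 222.222ms (3/5)
16. 7555.556ms @ 102/5 + 222.222ms (3/5)
17. 7777.778ms @ 21 + 1111.111ms (3)

note 17 onset = 21b = 7777.778ms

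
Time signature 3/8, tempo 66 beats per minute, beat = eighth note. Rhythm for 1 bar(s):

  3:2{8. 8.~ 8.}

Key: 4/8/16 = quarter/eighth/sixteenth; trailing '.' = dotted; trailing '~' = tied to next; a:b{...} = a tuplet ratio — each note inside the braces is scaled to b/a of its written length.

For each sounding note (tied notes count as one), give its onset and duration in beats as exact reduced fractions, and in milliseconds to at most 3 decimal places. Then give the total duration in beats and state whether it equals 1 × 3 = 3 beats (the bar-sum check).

1) 0.0ms=0b +909.091ms=1b
2) 909.091ms=1b +1818.182ms=2b
Σ=3b of 3 (66bpm 3/8) — PASS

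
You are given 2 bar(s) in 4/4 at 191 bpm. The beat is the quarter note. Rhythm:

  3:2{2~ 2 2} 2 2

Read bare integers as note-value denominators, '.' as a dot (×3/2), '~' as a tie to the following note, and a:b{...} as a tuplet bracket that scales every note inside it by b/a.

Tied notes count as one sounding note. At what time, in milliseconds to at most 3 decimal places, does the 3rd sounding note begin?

note 3 onset = 4b = 1256.545ms

1. 0.0ms @ 0 + 837.696ms (8/3)
2. 837.696ms @ 8/3 + 418.848ms (4/3)
3. 1256.545ms @ 4 + 628.272ms (2)
4. 1884.817ms @ 6 + 628.272ms (2)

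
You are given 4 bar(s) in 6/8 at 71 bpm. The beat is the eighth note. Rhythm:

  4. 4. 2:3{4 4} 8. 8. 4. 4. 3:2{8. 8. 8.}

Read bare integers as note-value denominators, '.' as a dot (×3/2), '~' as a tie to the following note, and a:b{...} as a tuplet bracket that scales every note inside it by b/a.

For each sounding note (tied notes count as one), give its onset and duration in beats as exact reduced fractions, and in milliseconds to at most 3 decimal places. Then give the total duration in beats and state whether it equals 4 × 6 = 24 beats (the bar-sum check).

1) 0.0ms=0b +2535.211ms=3b
2) 2535.211ms=3b +2535.211ms=3b
3) 5070.423ms=6b +2535.211ms=3b
4) 7605.634ms=9b +2535.211ms=3b
5) 10140.845ms=12b +1267.606ms=3/2b
6) 11408.451ms=27/2b +1267.606ms=3/2b
7) 12676.056ms=15b +2535.211ms=3b
8) 15211.268ms=18b +2535.211ms=3b
9) 17746.479ms=21b +845.07ms=1b
10) 18591.549ms=22b +845.07ms=1b
11) 19436.62ms=23b +845.07ms=1b
Σ=24b of 24 (71bpm 6/8) — PASS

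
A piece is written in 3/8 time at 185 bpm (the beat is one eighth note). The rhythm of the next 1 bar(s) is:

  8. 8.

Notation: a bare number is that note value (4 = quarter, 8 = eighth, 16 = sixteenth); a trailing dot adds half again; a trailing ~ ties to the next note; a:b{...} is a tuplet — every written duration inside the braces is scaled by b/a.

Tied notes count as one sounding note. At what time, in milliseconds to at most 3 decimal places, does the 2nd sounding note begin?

note 2 onset = 3/2b = 486.486ms

1. 0.0ms @ 0 + 486.486ms (3/2)
2. 486.486ms @ 3/2 + 486.486ms (3/2)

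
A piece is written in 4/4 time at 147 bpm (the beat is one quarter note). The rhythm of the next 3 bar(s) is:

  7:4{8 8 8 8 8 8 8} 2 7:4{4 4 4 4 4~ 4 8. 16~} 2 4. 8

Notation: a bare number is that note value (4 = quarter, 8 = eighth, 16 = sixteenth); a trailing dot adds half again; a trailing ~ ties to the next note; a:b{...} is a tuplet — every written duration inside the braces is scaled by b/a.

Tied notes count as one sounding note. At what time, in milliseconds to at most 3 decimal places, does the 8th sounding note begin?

note 8 onset = 2b = 816.327ms

1. 0.0ms @ 0 + 116.618ms (2/7)
2. 116.618ms @ 2/7 + 116.618ms (2/7)
3. 233.236ms @ 4/7 + 116.618ms (2/7)
4. 349.854ms @ 6/7 + 116.618ms (2/7)
5. 466.472ms @ 8/7 + 116.618ms (2/7)
6. 583.09ms @ 10/7 + 116.618ms (2/7)
7. 699.708ms @ 12/7 + 116.618ms (2/7)
8. 816.327ms @ 2 + 816.327ms (2)
9. 1632.653ms @ 4 + 233.236ms (4/7)
10. 1865.889ms @ 32/7 + 233.236ms (4/7)
11. 2099.125ms @ 36/7 + 233.236ms (4/7)
12. 2332.362ms @ 40/7 + 233.236ms (4/7)
13. 2565.598ms @ 44/7 + 466.472ms (8/7)
14. 3032.07ms @ 52/7 + 174.927ms (3/7)
15. 3206.997ms @ 55/7 + 874.636ms (15/7)
16. 4081.633ms @ 10 + 612.245ms (3/2)
17. 4693.878ms @ 23/2 + 204.082ms (1/2)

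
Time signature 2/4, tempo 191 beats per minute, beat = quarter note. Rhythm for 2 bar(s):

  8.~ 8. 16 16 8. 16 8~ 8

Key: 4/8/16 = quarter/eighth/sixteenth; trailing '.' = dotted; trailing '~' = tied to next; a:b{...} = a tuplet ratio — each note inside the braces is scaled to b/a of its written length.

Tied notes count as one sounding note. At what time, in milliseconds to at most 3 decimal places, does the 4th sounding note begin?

note 4 onset = 2b = 628.272ms

1. 0.0ms @ 0 + 471.204ms (3/2)
2. 471.204ms @ 3/2 + 78.534ms (1/4)
3. 549.738ms @ 7/4 + 78.534ms (1/4)
4. 628.272ms @ 2 + 235.602ms (3/4)
5. 863.874ms @ 11/4 + 78.534ms (1/4)
6. 942.408ms @ 3 + 314.136ms (1)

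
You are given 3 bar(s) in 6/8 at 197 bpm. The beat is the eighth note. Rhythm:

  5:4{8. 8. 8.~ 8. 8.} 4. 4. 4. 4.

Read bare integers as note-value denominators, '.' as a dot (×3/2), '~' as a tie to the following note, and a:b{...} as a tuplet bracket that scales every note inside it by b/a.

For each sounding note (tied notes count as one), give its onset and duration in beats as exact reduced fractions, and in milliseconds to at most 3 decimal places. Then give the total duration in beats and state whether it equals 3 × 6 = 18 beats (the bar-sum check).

1) 0.0ms=0b +365.482ms=6/5b
2) 365.482ms=6/5b +365.482ms=6/5b
3) 730.964ms=12/5b +730.964ms=12/5b
4) 1461.929ms=24/5b +365.482ms=6/5b
5) 1827.411ms=6b +913.706ms=3b
6) 2741.117ms=9b +913.706ms=3b
7) 3654.822ms=12b +913.706ms=3b
8) 4568.528ms=15b +913.706ms=3b
Σ=18b of 18 (197bpm 6/8) — PASS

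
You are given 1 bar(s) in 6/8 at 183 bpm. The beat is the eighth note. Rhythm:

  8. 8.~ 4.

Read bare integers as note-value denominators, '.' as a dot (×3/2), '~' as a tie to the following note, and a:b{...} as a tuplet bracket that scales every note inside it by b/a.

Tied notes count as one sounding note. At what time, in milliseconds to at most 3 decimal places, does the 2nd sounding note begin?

1. 0.0ms @ 0 + 491.803ms (3/2)
2. 491.803ms @ 3/2 + 1475.41ms (9/2)

note 2 onset = 3/2b = 491.803ms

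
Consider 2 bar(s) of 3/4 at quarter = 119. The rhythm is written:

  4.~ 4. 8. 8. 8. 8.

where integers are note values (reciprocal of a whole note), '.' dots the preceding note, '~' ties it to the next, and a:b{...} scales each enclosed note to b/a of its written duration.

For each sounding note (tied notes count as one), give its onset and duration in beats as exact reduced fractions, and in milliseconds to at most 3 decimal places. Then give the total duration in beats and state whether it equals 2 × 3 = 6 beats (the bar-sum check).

1) 0.0ms=0b +1512.605ms=3b
2) 1512.605ms=3b +378.151ms=3/4b
3) 1890.756ms=15/4b +378.151ms=3/4b
4) 2268.908ms=9/2b +378.151ms=3/4b
5) 2647.059ms=21/4b +378.151ms=3/4b
Σ=6b of 6 (119bpm 3/4) — PASS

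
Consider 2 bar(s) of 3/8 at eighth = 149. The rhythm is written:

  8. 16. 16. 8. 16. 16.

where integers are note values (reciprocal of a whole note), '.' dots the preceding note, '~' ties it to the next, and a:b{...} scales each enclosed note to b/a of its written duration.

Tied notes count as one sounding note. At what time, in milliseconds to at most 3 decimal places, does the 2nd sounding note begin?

1. 0.0ms @ 0 + 604.027ms (3/2)
2. 604.027ms @ 3/2 + 302.013ms (3/4)
3. 906.04ms @ 9/4 + 302.013ms (3/4)
4. 1208.054ms @ 3 + 604.027ms (3/2)
5. 1812.081ms @ 9/2 + 302.013ms (3/4)
6. 2114.094ms @ 21/4 + 302.013ms (3/4)

note 2 onset = 3/2b = 604.027ms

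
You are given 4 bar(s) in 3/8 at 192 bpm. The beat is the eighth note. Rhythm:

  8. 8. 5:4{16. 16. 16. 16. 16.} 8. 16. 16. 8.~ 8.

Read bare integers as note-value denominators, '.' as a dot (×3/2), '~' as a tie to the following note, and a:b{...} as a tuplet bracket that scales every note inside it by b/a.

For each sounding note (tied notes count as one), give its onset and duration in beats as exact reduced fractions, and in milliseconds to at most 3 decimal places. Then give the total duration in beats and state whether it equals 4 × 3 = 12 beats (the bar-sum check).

1) 0.0ms=0b +468.75ms=3/2b
2) 468.75ms=3/2b +468.75ms=3/2b
3) 937.5ms=3b +187.5ms=3/5b
4) 1125.0ms=18/5b +187.5ms=3/5b
5) 1312.5ms=21/5b +187.5ms=3/5b
6) 1500.0ms=24/5b +187.5ms=3/5b
7) 1687.5ms=27/5b +187.5ms=3/5b
8) 1875.0ms=6b +468.75ms=3/2b
9) 2343.75ms=15/2b +234.375ms=3/4b
10) 2578.125ms=33/4b +234.375ms=3/4b
11) 2812.5ms=9b +937.5ms=3b
Σ=12b of 12 (192bpm 3/8) — PASS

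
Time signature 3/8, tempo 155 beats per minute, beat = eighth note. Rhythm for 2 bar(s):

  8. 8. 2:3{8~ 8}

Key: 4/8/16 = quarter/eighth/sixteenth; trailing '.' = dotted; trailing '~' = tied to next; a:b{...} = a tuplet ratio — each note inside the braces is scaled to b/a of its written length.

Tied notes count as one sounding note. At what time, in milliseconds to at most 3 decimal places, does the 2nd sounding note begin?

note 2 onset = 3/2b = 580.645ms

1. 0.0ms @ 0 + 580.645ms (3/2)
2. 580.645ms @ 3/2 + 580.645ms (3/2)
3. 1161.29ms @ 3 + 1161.29ms (3)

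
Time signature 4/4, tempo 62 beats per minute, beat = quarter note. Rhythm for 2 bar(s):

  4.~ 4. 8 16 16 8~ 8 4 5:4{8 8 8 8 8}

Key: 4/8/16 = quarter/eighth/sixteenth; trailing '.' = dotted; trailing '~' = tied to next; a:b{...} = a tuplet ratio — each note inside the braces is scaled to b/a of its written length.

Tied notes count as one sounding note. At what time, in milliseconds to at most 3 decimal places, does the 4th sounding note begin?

1. 0.0ms @ 0 + 2903.226ms (3)
2. 2903.226ms @ 3 + 483.871ms (1/2)
3. 3387.097ms @ 7/2 + 241.935ms (1/4)
4. 3629.032ms @ 15/4 + 241.935ms (1/4)
5. 3870.968ms @ 4 + 967.742ms (1)
6. 4838.71ms @ 5 + 967.742ms (1)
7. 5806.452ms @ 6 + 387.097ms (2/5)
8. 6193.548ms @ 32/5 + 387.097ms (2/5)
9. 6580.645ms @ 34/5 + 387.097ms (2/5)
10. 6967.742ms @ 36/5 + 387.097ms (2/5)
11. 7354.839ms @ 38/5 + 387.097ms (2/5)

note 4 onset = 15/4b = 3629.032ms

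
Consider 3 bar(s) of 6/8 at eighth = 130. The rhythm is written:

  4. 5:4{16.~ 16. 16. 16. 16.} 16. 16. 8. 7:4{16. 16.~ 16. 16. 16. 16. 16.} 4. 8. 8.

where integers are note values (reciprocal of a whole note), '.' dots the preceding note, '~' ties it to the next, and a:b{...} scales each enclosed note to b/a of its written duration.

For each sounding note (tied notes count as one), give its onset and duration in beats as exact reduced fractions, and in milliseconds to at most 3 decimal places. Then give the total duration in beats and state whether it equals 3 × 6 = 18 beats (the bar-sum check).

1) 0.0ms=0b +1384.615ms=3b
2) 1384.615ms=3b +553.846ms=6/5b
3) 1938.462ms=21/5b +276.923ms=3/5b
4) 2215.385ms=24/5b +276.923ms=3/5b
5) 2492.308ms=27/5b +276.923ms=3/5b
6) 2769.231ms=6b +346.154ms=3/4b
7) 3115.385ms=27/4b +346.154ms=3/4b
8) 3461.538ms=15/2b +692.308ms=3/2b
9) 4153.846ms=9b +197.802ms=3/7b
10) 4351.648ms=66/7b +395.604ms=6/7b
11) 4747.253ms=72/7b +197.802ms=3/7b
12) 4945.055ms=75/7b +197.802ms=3/7b
13) 5142.857ms=78/7b +197.802ms=3/7b
14) 5340.659ms=81/7b +197.802ms=3/7b
15) 5538.462ms=12b +1384.615ms=3b
16) 6923.077ms=15b +692.308ms=3/2b
17) 7615.385ms=33/2b +692.308ms=3/2b
Σ=18b of 18 (130bpm 6/8) — PASS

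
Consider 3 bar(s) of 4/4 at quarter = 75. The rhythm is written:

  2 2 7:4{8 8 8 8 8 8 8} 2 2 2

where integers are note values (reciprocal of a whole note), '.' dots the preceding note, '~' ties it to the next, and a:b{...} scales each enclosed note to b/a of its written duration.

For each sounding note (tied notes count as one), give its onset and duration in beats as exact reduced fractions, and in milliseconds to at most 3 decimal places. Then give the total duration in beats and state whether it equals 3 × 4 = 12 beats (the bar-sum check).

1) 0.0ms=0b +1600.0ms=2b
2) 1600.0ms=2b +1600.0ms=2b
3) 3200.0ms=4b +228.571ms=2/7b
4) 3428.571ms=30/7b +228.571ms=2/7b
5) 3657.143ms=32/7b +228.571ms=2/7b
6) 3885.714ms=34/7b +228.571ms=2/7b
7) 4114.286ms=36/7b +228.571ms=2/7b
8) 4342.857ms=38/7b +228.571ms=2/7b
9) 4571.429ms=40/7b +228.571ms=2/7b
10) 4800.0ms=6b +1600.0ms=2b
11) 6400.0ms=8b +1600.0ms=2b
12) 8000.0ms=10b +1600.0ms=2b
Σ=12b of 12 (75bpm 4/4) — PASS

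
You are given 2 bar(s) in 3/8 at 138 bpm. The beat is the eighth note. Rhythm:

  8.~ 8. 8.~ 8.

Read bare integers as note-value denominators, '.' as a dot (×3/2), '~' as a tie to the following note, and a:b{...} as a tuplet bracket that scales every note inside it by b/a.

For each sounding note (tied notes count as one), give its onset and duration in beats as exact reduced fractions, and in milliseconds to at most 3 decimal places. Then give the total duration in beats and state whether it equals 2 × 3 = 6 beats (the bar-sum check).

1) 0.0ms=0b +1304.348ms=3b
2) 1304.348ms=3b +1304.348ms=3b
Σ=6b of 6 (138bpm 3/8) — PASS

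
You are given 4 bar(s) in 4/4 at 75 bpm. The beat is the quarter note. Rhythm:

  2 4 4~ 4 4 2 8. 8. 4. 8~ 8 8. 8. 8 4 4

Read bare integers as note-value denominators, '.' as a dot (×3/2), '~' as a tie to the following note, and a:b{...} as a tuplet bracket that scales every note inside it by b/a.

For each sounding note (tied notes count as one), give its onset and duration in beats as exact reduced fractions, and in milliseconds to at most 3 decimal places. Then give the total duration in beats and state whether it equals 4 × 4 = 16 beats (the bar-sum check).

1) 0.0ms=0b +1600.0ms=2b
2) 1600.0ms=2b +800.0ms=1b
3) 2400.0ms=3b +1600.0ms=2b
4) 4000.0ms=5b +800.0ms=1b
5) 4800.0ms=6b +1600.0ms=2b
6) 6400.0ms=8b +600.0ms=3/4b
7) 7000.0ms=35/4b +600.0ms=3/4b
8) 7600.0ms=19/2b +1200.0ms=3/2b
9) 8800.0ms=11b +800.0ms=1b
10) 9600.0ms=12b +600.0ms=3/4b
11) 10200.0ms=51/4b +600.0ms=3/4b
12) 10800.0ms=27/2b +400.0ms=1/2b
13) 11200.0ms=14b +800.0ms=1b
14) 12000.0ms=15b +800.0ms=1b
Σ=16b of 16 (75bpm 4/4) — PASS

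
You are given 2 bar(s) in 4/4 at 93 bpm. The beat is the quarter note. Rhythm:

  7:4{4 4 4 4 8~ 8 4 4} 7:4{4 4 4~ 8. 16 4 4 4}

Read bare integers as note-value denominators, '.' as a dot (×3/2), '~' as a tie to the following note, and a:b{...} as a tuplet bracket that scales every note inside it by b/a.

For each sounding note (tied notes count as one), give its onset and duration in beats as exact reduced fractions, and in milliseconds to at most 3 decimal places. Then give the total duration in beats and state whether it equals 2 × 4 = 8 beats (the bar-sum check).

1) 0.0ms=0b +368.664ms=4/7b
2) 368.664ms=4/7b +368.664ms=4/7b
3) 737.327ms=8/7b +368.664ms=4/7b
4) 1105.991ms=12/7b +368.664ms=4/7b
5) 1474.654ms=16/7b +368.664ms=4/7b
6) 1843.318ms=20/7b +368.664ms=4/7b
7) 2211.982ms=24/7b +368.664ms=4/7b
8) 2580.645ms=4b +368.664ms=4/7b
9) 2949.309ms=32/7b +368.664ms=4/7b
10) 3317.972ms=36/7b +645.161ms=1b
11) 3963.134ms=43/7b +92.166ms=1/7b
12) 4055.3ms=44/7b +368.664ms=4/7b
13) 4423.963ms=48/7b +368.664ms=4/7b
14) 4792.627ms=52/7b +368.664ms=4/7b
Σ=8b of 8 (93bpm 4/4) — PASS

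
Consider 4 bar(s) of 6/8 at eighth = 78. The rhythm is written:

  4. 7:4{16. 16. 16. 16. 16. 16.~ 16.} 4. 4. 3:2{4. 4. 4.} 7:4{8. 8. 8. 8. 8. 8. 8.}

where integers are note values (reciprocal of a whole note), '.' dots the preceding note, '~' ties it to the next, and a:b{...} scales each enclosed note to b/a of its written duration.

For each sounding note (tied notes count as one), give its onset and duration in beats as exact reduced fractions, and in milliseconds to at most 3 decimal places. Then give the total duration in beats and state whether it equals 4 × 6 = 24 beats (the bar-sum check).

1) 0.0ms=0b +2307.692ms=3b
2) 2307.692ms=3b +329.67ms=3/7b
3) 2637.363ms=24/7b +329.67ms=3/7b
4) 2967.033ms=27/7b +329.67ms=3/7b
5) 3296.703ms=30/7b +329.67ms=3/7b
6) 3626.374ms=33/7b +329.67ms=3/7b
7) 3956.044ms=36/7b +659.341ms=6/7b
8) 4615.385ms=6b +2307.692ms=3b
9) 6923.077ms=9b +2307.692ms=3b
10) 9230.769ms=12b +1538.462ms=2b
11) 10769.231ms=14b +1538.462ms=2b
12) 12307.692ms=16b +1538.462ms=2b
13) 13846.154ms=18b +659.341ms=6/7b
14) 14505.495ms=132/7b +659.341ms=6/7b
15) 15164.835ms=138/7b +659.341ms=6/7b
16) 15824.176ms=144/7b +659.341ms=6/7b
17) 16483.516ms=150/7b +659.341ms=6/7b
18) 17142.857ms=156/7b +659.341ms=6/7b
19) 17802.198ms=162/7b +659.341ms=6/7b
Σ=24b of 24 (78bpm 6/8) — PASS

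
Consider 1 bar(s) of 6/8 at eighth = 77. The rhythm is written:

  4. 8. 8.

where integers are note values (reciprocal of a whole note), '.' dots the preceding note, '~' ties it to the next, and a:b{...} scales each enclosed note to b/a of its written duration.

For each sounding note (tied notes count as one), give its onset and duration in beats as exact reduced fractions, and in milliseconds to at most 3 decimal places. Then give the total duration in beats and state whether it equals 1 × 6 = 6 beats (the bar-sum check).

1) 0.0ms=0b +2337.662ms=3b
2) 2337.662ms=3b +1168.831ms=3/2b
3) 3506.494ms=9/2b +1168.831ms=3/2b
Σ=6b of 6 (77bpm 6/8) — PASS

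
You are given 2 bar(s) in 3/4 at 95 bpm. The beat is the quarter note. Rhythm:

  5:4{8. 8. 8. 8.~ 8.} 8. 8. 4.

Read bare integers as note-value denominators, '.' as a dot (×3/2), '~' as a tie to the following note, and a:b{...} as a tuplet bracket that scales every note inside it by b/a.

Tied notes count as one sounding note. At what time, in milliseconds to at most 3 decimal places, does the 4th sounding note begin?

1. 0.0ms @ 0 + 378.947ms (3/5)
2. 378.947ms @ 3/5 + 378.947ms (3/5)
3. 757.895ms @ 6/5 + 378.947ms (3/5)
4. 1136.842ms @ 9/5 + 757.895ms (6/5)
5. 1894.737ms @ 3 + 473.684ms (3/4)
6. 2368.421ms @ 15/4 + 473.684ms (3/4)
7. 2842.105ms @ 9/2 + 947.368ms (3/2)

note 4 onset = 9/5b = 1136.842ms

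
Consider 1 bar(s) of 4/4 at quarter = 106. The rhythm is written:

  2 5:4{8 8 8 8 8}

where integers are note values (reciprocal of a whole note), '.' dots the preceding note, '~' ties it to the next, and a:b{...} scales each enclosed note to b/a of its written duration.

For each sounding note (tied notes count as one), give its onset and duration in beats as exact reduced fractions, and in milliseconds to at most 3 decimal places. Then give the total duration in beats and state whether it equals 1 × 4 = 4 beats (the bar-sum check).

1) 0.0ms=0b +1132.075ms=2b
2) 1132.075ms=2b +226.415ms=2/5b
3) 1358.491ms=12/5b +226.415ms=2/5b
4) 1584.906ms=14/5b +226.415ms=2/5b
5) 1811.321ms=16/5b +226.415ms=2/5b
6) 2037.736ms=18/5b +226.415ms=2/5b
Σ=4b of 4 (106bpm 4/4) — PASS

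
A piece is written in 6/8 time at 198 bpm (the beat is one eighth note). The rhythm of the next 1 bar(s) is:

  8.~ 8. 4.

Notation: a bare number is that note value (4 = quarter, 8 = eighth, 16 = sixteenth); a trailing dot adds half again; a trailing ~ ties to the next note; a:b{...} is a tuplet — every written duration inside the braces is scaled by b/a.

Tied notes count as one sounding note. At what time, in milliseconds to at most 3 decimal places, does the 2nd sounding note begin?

note 2 onset = 3b = 909.091ms

1. 0.0ms @ 0 + 909.091ms (3)
2. 909.091ms @ 3 + 909.091ms (3)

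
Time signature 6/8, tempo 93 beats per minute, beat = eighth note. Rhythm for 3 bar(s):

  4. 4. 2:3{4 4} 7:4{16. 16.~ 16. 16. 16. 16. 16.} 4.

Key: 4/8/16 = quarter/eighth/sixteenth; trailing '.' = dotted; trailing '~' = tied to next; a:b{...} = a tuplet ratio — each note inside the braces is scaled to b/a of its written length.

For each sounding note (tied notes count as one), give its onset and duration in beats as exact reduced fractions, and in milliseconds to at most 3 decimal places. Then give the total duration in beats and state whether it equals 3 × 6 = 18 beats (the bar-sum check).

1) 0.0ms=0b +1935.484ms=3b
2) 1935.484ms=3b +1935.484ms=3b
3) 3870.968ms=6b +1935.484ms=3b
4) 5806.452ms=9b +1935.484ms=3b
5) 7741.935ms=12b +276.498ms=3/7b
6) 8018.433ms=87/7b +552.995ms=6/7b
7) 8571.429ms=93/7b +276.498ms=3/7b
8) 8847.926ms=96/7b +276.498ms=3/7b
9) 9124.424ms=99/7b +276.498ms=3/7b
10) 9400.922ms=102/7b +276.498ms=3/7b
11) 9677.419ms=15b +1935.484ms=3b
Σ=18b of 18 (93bpm 6/8) — PASS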